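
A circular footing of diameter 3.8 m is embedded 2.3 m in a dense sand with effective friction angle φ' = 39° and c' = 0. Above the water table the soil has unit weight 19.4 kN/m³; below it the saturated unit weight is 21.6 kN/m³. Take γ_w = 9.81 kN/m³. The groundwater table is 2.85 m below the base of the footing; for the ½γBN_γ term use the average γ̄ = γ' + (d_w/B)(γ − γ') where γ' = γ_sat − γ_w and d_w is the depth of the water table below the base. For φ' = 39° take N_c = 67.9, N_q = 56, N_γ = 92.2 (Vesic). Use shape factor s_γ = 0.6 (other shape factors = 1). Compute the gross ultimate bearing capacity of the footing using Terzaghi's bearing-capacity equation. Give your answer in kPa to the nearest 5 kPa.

Overburden at base level: q = 19.4 × 2.3 = 44.62 kPa.
The water table is 2.85 m below the base (< B = 3.8 m), so the ½γBN_γ term uses γ̄ = γ' + (d_w/B)(γ − γ') = 11.79 + (2.85/3.8)(19.4 − 11.79) = 17.497 kN/m³.
Surcharge term q·N_q = 44.62 × 56 = 2498.7 kPa; self-weight term 0.5·γ·B·N_γ·s_γ = 0.5 × 17.497 × 3.8 × 92.2 × 0.6 = 1839.1 kPa.
q_ult = 2498.7 + 1839.1 = 4337.8 kPa.

q_ult ≈ 4340 kPa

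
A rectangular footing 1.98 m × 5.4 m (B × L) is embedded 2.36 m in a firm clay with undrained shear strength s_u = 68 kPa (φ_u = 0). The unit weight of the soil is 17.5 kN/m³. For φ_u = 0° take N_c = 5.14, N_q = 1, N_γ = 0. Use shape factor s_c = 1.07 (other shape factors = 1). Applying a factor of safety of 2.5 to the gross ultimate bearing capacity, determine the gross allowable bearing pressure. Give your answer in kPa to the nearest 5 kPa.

q_all ≈ 165 kPa

q = γ·D_f = 17.5 × 2.36 = 41.3 kPa.
c·N_c·s_c = 68 × 5.14 × 1.07 = 373.99 kPa
q·N_q = 41.3 × 1 = 41.3 kPa
q_ult = 373.99 + 41.3 = 415.29 kPa.
q_all = q_ult / FS = 415.29 / 2.5 = 166.11 kPa.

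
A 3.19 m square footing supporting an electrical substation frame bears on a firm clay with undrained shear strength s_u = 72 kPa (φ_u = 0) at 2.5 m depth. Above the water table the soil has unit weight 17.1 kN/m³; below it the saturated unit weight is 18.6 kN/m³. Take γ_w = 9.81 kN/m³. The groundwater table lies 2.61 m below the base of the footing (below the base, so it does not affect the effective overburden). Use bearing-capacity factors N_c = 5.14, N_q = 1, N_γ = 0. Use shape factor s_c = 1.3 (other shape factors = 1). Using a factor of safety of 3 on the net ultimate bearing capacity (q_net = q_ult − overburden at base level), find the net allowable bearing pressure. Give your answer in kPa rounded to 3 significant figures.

q_all(net) ≈ 160 kPa

Effective surcharge at the founding depth q = γ·D_f = 17.1 × 2.5 = 42.75 kPa.
q_ult = c·N_c·s_c + q·N_q
     = 72 × 5.14 × 1.3 + 42.75 × 1
     = 481.1 + 42.75 = 523.85 kPa.
q_net = 523.85 − 42.75 = 481.1 kPa.
q_all(net) = 481.1 / 3 = 160.37 kPa.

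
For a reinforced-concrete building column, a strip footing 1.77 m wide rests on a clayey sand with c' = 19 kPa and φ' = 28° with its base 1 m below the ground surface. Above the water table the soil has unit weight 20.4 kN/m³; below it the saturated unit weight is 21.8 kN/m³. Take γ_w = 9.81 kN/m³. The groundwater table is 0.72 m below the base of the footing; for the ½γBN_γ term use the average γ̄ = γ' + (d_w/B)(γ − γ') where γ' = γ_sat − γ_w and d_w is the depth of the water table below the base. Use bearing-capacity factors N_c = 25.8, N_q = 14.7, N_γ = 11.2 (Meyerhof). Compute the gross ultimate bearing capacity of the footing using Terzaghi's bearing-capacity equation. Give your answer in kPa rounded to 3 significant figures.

q = γ·D_f = 20.4 × 1 = 20.4 kPa.
γ' = 11.99 kN/m³; averaging over the depth B below the base, γ̄ = γ' + (d_w/B)(γ − γ') = 15.411 kN/m³.
c·N_c = 19 × 25.8 = 490.2 kPa
q·N_q = 20.4 × 14.7 = 299.88 kPa
0.5·γ·B·N_γ = 0.5 × 15.411 × 1.77 × 11.2 = 152.75 kPa
q_ult = 490.2 + 299.88 + 152.75 = 942.83 kPa.

q_ult ≈ 943 kPa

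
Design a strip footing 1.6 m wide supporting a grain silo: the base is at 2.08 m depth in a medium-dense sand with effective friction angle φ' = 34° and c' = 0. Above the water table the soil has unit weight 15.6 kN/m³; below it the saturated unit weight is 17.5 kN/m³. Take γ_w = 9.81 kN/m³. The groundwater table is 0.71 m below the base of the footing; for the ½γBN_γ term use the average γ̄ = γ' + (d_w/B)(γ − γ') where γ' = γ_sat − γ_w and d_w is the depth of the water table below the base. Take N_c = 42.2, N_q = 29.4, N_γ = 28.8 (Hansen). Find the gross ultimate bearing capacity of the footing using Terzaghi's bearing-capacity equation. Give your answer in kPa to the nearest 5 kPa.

q_ult ≈ 1210 kPa

Effective surcharge at the founding depth q = γ·D_f = 15.6 × 2.08 = 32.448 kPa.
With d_w = 0.71 m < B, γ̄ = 7.69 + (0.71/1.6) × (15.6 − 7.69) = 11.2 kN/m³.
q_ult = q·N_q + 0.5·γ·B·N_γ
     = 32.448 × 29.4 + 0.5 × 11.2 × 1.6 × 28.8
     = 953.97 + 258.05 = 1212 kPa.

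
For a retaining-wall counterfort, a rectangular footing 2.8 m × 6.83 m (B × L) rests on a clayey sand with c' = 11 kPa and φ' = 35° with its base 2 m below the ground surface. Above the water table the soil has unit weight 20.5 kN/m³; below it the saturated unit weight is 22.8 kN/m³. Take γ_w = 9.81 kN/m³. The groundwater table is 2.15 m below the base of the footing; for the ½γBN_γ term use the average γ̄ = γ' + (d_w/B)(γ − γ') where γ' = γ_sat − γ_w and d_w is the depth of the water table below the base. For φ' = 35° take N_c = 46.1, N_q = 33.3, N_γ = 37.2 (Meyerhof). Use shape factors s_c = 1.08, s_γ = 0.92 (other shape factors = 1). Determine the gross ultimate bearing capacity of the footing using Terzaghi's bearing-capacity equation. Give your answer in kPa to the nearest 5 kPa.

Effective surcharge at the founding depth q = γ·D_f = 20.5 × 2 = 41 kPa.
With d_w = 2.15 m < B, γ̄ = 12.99 + (2.15/2.8) × (20.5 − 12.99) = 18.757 kN/m³.
q_ult = c·N_c·s_c + q·N_q + 0.5·γ·B·N_γ·s_γ
     = 11 × 46.1 × 1.08 + 41 × 33.3 + 0.5 × 18.757 × 2.8 × 37.2 × 0.92
     = 547.67 + 1365.3 + 898.7 = 2811.7 kPa.

q_ult ≈ 2810 kPa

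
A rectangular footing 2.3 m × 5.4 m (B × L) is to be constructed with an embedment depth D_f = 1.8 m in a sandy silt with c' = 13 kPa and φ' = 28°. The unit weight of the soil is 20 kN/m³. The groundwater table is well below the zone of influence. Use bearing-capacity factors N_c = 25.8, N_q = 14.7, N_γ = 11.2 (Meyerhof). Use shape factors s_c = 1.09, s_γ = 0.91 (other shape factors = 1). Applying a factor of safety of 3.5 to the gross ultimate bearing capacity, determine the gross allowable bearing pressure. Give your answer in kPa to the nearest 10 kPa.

q_all ≈ 320 kPa

Effective surcharge at the founding depth q = γ·D_f = 20 × 1.8 = 36 kPa.
q_ult = c·N_c·s_c + q·N_q + 0.5·γ·B·N_γ·s_γ
     = 13 × 25.8 × 1.09 + 36 × 14.7 + 0.5 × 20 × 2.3 × 11.2 × 0.91
     = 365.59 + 529.2 + 234.42 = 1129.2 kPa.
q_all = q_ult / FS = 1129.2 / 3.5 = 322.63 kPa.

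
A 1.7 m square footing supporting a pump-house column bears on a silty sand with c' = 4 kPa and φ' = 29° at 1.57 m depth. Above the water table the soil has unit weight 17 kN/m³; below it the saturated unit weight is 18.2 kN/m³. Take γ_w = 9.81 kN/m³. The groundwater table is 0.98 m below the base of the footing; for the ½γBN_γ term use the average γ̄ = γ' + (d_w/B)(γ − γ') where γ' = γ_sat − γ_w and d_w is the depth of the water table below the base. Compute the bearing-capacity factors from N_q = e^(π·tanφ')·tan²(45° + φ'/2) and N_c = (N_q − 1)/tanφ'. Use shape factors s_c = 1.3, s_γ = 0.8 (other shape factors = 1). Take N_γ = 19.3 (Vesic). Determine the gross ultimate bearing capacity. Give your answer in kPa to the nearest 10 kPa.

tan29° = 0.5543, so N_q = e^(π×0.5543)·tan²(59.5°) = 5.705 × 2.882 = 16.44.
N_c = (16.44 − 1)/tan29° = 27.86.
Overburden at base level: q = 17 × 1.57 = 26.69 kPa.
The water table is 0.98 m below the base (< B = 1.7 m), so the ½γBN_γ term uses γ̄ = γ' + (d_w/B)(γ − γ') = 8.39 + (0.98/1.7)(17 − 8.39) = 13.353 kN/m³.
Cohesion term c·N_c·s_c = 4 × 27.86 × 1.3 = 144.87 kPa; surcharge term q·N_q = 26.69 × 16.443 = 438.87 kPa; self-weight term 0.5·γ·B·N_γ·s_γ = 0.5 × 13.353 × 1.7 × 19.3 × 0.8 = 175.25 kPa.
q_ult = 144.87 + 438.87 + 175.25 = 759 kPa.

q_ult ≈ 760 kPa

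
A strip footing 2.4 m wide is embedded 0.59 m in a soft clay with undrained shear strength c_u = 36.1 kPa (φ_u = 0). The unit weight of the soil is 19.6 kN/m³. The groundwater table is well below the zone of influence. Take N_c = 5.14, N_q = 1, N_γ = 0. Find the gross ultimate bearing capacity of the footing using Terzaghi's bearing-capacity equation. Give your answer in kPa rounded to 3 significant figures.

q_ult ≈ 197 kPa

q = γ·D_f = 19.6 × 0.59 = 11.564 kPa.
c·N_c = 36.1 × 5.14 = 185.55 kPa
q·N_q = 11.564 × 1 = 11.564 kPa
q_ult = 185.55 + 11.564 = 197.12 kPa.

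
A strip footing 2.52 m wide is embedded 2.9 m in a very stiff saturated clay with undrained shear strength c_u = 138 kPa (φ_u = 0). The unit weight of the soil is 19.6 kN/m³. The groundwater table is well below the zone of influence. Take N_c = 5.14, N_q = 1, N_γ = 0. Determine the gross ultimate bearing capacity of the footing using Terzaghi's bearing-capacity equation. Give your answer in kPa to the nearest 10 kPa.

Overburden at base level: q = 19.6 × 2.9 = 56.84 kPa.
Cohesion term c·N_c = 138 × 5.14 = 709.32 kPa; surcharge term q·N_q = 56.84 × 1 = 56.84 kPa.
q_ult = 709.32 + 56.84 = 766.16 kPa.

q_ult ≈ 770 kPa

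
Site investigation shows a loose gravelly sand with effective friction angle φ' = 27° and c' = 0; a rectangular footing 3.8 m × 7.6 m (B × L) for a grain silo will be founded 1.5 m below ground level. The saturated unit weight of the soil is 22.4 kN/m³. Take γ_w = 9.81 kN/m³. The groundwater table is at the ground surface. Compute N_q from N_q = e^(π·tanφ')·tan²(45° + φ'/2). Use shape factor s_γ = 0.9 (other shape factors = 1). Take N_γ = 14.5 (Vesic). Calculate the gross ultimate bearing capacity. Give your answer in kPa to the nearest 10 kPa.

tan27° = 0.5095, so N_q = e^(π×0.5095)·tan²(58.5°) = 4.957 × 2.663 = 13.2.
With the water table at the surface the whole profile is submerged: γ' = 22.4 − 9.81 = 12.59 kN/m³, so q = γ'·D_f = 18.885 kPa; the same γ' applies in the ½γBN_γ term.
q_ult = q·N_q + 0.5·γ·B·N_γ·s_γ
     = 18.885 × 13.199 + 0.5 × 12.59 × 3.8 × 14.5 × 0.9
     = 249.27 + 312.17 = 561.43 kPa.

q_ult ≈ 560 kPa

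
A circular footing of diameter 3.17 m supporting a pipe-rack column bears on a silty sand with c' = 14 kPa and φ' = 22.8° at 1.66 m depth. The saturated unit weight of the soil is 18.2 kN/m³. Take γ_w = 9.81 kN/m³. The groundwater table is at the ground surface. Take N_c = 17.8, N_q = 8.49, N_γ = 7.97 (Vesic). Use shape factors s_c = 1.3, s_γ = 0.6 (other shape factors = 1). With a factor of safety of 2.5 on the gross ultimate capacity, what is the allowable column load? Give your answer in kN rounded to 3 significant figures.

Water table at ground surface, so effective unit weight γ' = 18.2 − 9.81 = 8.39 kN/m³ is used throughout; overburden q = 8.39 × 1.66 = 13.927 kPa; the same γ' applies in the ½γBN_γ term.
Cohesion term c·N_c·s_c = 14 × 17.8 × 1.3 = 323.96 kPa; surcharge term q·N_q = 13.927 × 8.49 = 118.24 kPa; self-weight term 0.5·γ·B·N_γ·s_γ = 0.5 × 8.39 × 3.17 × 7.97 × 0.6 = 63.592 kPa.
q_ult = 323.96 + 118.24 + 63.592 = 505.8 kPa.
Gross allowable pressure q_all = 505.8 / 2.5 = 202.32 kPa.
Footing area = 7.8924 m², so allowable column load = 202.32 × 7.8924 = 1596.8 kN.

P_all ≈ 1600 kN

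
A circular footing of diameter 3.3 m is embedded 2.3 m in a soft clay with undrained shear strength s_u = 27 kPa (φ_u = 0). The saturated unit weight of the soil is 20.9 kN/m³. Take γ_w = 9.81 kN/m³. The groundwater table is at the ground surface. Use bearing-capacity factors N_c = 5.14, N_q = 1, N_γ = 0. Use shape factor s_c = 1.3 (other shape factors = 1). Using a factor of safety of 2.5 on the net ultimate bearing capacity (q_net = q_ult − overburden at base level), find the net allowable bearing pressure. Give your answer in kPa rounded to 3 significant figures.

Water table at ground surface, so effective unit weight γ' = 20.9 − 9.81 = 11.09 kN/m³ is used throughout; overburden q = 11.09 × 2.3 = 25.507 kPa.
Cohesion term c·N_c·s_c = 27 × 5.14 × 1.3 = 180.41 kPa; surcharge term q·N_q = 25.507 × 1 = 25.507 kPa.
q_ult = 180.41 + 25.507 = 205.92 kPa.
q_net = 205.92 − 25.507 = 180.41 kPa.
q_all(net) = 180.41 / 2.5 = 72.166 kPa.

q_all(net) ≈ 72.2 kPa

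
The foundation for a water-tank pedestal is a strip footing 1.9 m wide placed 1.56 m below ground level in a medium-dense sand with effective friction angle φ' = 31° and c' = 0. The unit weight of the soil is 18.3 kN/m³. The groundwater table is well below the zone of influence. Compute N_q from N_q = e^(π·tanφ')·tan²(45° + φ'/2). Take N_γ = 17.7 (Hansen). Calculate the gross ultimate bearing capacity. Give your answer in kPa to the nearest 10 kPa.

q_ult ≈ 900 kPa

tan31° = 0.6009, so N_q = e^(π×0.6009)·tan²(60.5°) = 6.604 × 3.124 = 20.63.
Overburden at base level: q = 18.3 × 1.56 = 28.548 kPa.
Surcharge term q·N_q = 28.548 × 20.631 = 588.97 kPa; self-weight term 0.5·γ·B·N_γ = 0.5 × 18.3 × 1.9 × 17.7 = 307.71 kPa.
q_ult = 588.97 + 307.71 = 896.68 kPa.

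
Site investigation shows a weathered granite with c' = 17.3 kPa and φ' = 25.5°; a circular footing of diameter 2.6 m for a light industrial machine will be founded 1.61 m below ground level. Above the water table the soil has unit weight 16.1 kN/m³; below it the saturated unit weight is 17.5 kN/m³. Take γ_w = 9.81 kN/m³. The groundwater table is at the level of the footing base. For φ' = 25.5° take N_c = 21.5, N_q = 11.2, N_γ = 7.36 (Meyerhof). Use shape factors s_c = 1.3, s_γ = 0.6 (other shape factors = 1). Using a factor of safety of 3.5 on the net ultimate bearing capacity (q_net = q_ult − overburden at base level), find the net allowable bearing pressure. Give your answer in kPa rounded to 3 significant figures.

Overburden at base level: q = 16.1 × 1.61 = 25.921 kPa.
Below the base the soil is submerged, so the ½γBN_γ term uses γ' = 17.5 − 9.81 = 7.69 kN/m³.
Cohesion term c·N_c·s_c = 17.3 × 21.5 × 1.3 = 483.54 kPa; surcharge term q·N_q = 25.921 × 11.2 = 290.32 kPa; self-weight term 0.5·γ·B·N_γ·s_γ = 0.5 × 7.69 × 2.6 × 7.36 × 0.6 = 44.147 kPa.
q_ult = 483.54 + 290.32 + 44.147 = 818 kPa.
q_net = 818 − 25.921 = 792.08 kPa.
q_all(net) = 792.08 / 3.5 = 226.31 kPa.

q_all(net) ≈ 226 kPa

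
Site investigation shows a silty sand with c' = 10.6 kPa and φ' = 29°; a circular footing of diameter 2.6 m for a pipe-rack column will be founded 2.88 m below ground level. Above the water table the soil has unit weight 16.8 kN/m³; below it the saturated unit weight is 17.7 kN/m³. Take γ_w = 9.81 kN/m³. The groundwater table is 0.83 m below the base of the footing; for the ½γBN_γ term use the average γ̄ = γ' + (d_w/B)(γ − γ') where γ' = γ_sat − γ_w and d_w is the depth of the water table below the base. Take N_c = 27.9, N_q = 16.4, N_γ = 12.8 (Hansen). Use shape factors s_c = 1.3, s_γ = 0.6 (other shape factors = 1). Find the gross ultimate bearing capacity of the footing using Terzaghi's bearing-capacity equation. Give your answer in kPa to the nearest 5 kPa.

q = γ·D_f = 16.8 × 2.88 = 48.384 kPa.
γ' = 7.89 kN/m³; averaging over the depth B below the base, γ̄ = γ' + (d_w/B)(γ − γ') = 10.734 kN/m³.
c·N_c·s_c = 10.6 × 27.9 × 1.3 = 384.46 kPa
q·N_q = 48.384 × 16.4 = 793.5 kPa
0.5·γ·B·N_γ·s_γ = 0.5 × 10.734 × 2.6 × 12.8 × 0.6 = 107.17 kPa
q_ult = 384.46 + 793.5 + 107.17 = 1285.1 kPa.

q_ult ≈ 1285 kPa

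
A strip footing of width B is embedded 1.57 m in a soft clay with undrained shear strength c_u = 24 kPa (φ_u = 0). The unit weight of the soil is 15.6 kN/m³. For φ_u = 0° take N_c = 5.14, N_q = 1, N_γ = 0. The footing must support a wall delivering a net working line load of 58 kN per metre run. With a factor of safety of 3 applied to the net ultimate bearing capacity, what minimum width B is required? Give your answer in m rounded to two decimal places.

B = 1.41 m

Effective surcharge at the founding depth q = γ·D_f = 15.6 × 1.57 = 24.492 kPa.
q_ult = c·N_c + q·N_q
     = 24 × 5.14 + 24.492 × 1
     = 123.36 + 24.492 = 147.85 kPa.
For φ = 0 the ½γBN_γ term vanishes, so q_ult is independent of B. q_net = 147.85 − 24.492 = 123.36 kPa; q_all(net) = 123.36/3 = 41.12 kPa.
Required width B = w / q_all(net) = 58 / 41.12 = 1.411 m.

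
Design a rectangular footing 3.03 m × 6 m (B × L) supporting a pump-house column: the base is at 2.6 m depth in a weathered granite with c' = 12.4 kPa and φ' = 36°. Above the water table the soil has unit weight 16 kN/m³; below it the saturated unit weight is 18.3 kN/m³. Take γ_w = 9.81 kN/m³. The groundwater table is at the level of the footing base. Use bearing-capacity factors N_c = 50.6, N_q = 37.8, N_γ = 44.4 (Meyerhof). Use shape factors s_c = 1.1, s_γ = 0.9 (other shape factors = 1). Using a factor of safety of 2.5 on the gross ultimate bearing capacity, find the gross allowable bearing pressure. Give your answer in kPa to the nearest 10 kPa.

Effective surcharge at the founding depth q = γ·D_f = 16 × 2.6 = 41.6 kPa.
The water table coincides with the base, so in the self-weight term γ → γ' = 8.49 kN/m³.
q_ult = c·N_c·s_c + q·N_q + 0.5·γ·B·N_γ·s_γ
     = 12.4 × 50.6 × 1.1 + 41.6 × 37.8 + 0.5 × 8.49 × 3.03 × 44.4 × 0.9
     = 690.18 + 1572.5 + 513.98 = 2776.6 kPa.
q_all = 2776.6 / 2.5 = 1110.7 kPa.

q_all ≈ 1110 kPa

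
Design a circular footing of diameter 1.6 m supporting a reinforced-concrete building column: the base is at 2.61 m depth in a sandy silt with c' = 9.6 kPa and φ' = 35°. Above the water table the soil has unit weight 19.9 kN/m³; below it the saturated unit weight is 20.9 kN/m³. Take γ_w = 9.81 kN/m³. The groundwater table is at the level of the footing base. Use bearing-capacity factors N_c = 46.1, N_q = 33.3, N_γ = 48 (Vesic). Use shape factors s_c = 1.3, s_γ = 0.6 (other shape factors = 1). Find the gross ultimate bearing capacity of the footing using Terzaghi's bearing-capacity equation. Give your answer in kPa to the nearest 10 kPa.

Effective surcharge at the founding depth q = γ·D_f = 19.9 × 2.61 = 51.939 kPa.
The water table coincides with the base, so in the self-weight term γ → γ' = 11.09 kN/m³.
q_ult = c·N_c·s_c + q·N_q + 0.5·γ·B·N_γ·s_γ
     = 9.6 × 46.1 × 1.3 + 51.939 × 33.3 + 0.5 × 11.09 × 1.6 × 48 × 0.6
     = 575.33 + 1729.6 + 255.51 = 2560.4 kPa.

q_ult ≈ 2560 kPa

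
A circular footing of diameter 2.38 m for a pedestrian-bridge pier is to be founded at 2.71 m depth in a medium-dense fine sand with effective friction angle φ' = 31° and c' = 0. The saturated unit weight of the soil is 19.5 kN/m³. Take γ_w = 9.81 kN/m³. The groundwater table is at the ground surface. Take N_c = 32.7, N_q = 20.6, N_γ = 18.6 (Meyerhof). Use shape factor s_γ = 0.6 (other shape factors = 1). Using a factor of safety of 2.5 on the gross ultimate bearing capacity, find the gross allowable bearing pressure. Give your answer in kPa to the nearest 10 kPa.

q_all ≈ 270 kPa

With the water table at the surface the whole profile is submerged: γ' = 19.5 − 9.81 = 9.69 kN/m³, so q = γ'·D_f = 26.26 kPa; the same γ' applies in the ½γBN_γ term.
q_ult = q·N_q + 0.5·γ·B·N_γ·s_γ
     = 26.26 × 20.6 + 0.5 × 9.69 × 2.38 × 18.6 × 0.6
     = 540.95 + 128.69 = 669.64 kPa.
q_all = 669.64 / 2.5 = 267.86 kPa.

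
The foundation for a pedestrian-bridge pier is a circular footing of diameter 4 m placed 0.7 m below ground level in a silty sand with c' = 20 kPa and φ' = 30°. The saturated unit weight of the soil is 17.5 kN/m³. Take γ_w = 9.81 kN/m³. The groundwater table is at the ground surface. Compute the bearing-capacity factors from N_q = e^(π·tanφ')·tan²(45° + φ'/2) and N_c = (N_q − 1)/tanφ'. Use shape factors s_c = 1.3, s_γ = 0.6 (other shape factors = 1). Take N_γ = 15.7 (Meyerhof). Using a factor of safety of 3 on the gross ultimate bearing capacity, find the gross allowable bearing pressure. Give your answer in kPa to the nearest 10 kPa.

q_all ≈ 340 kPa

N_q = e^(π·tan30°)·tan²(60°) = 18.4; N_c = (N_q − 1)/tanφ' = 30.14.
With the water table at the surface the whole profile is submerged: γ' = 17.5 − 9.81 = 7.69 kN/m³, so q = γ'·D_f = 5.383 kPa; the same γ' applies in the ½γBN_γ term.
q_ult = c·N_c·s_c + q·N_q + 0.5·γ·B·N_γ·s_γ
     = 20 × 30.14 × 1.3 + 5.383 × 18.401 + 0.5 × 7.69 × 4 × 15.7 × 0.6
     = 783.63 + 99.053 + 144.88 = 1027.6 kPa.
q_all = 1027.6 / 3 = 342.52 kPa.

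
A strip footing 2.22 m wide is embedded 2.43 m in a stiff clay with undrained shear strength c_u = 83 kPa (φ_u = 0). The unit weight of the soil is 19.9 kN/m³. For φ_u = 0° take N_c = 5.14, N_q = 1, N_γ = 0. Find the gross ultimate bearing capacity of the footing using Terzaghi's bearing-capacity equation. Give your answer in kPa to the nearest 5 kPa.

q_ult ≈ 475 kPa

q = γ·D_f = 19.9 × 2.43 = 48.357 kPa.
c·N_c = 83 × 5.14 = 426.62 kPa
q·N_q = 48.357 × 1 = 48.357 kPa
q_ult = 426.62 + 48.357 = 474.98 kPa.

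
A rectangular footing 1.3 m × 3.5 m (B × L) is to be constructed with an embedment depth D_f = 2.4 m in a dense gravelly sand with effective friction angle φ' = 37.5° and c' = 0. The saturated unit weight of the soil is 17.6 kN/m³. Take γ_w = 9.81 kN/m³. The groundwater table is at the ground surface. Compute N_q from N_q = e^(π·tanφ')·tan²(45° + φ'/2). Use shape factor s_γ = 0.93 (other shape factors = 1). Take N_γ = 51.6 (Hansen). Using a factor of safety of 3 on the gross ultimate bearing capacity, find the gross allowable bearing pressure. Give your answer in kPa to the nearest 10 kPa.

N_q = e^(π·tan37.5°)·tan²(63.75°) = 45.81.
Water table at ground surface, so effective unit weight γ' = 17.6 − 9.81 = 7.79 kN/m³ is used throughout; overburden q = 7.79 × 2.4 = 18.696 kPa; the same γ' applies in the ½γBN_γ term.
Surcharge term q·N_q = 18.696 × 45.811 = 856.49 kPa; self-weight term 0.5·γ·B·N_γ·s_γ = 0.5 × 7.79 × 1.3 × 51.6 × 0.93 = 242.99 kPa.
q_ult = 856.49 + 242.99 = 1099.5 kPa.
q_all = 1099.5 / 3 = 366.49 kPa.

q_all ≈ 370 kPa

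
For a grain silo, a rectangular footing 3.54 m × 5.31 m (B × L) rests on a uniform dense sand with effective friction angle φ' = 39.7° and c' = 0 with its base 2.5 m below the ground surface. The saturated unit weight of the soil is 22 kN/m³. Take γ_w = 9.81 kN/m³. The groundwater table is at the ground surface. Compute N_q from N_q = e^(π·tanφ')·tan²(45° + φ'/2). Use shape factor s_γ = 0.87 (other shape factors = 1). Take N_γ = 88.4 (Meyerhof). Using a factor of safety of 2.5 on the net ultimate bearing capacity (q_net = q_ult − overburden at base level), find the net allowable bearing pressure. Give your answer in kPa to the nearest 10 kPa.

N_q = e^(π·tan39.7°)·tan²(64.85°) = 61.58.
With the water table at the surface the whole profile is submerged: γ' = 22 − 9.81 = 12.19 kN/m³, so q = γ'·D_f = 30.475 kPa; the same γ' applies in the ½γBN_γ term.
q_ult = q·N_q + 0.5·γ·B·N_γ·s_γ
     = 30.475 × 61.583 + 0.5 × 12.19 × 3.54 × 88.4 × 0.87
     = 1876.7 + 1659.4 = 3536.1 kPa.
q_net = 3536.1 − 30.475 = 3505.6 kPa.
q_all(net) = 3505.6 / 2.5 = 1402.3 kPa.

q_all(net) ≈ 1400 kPa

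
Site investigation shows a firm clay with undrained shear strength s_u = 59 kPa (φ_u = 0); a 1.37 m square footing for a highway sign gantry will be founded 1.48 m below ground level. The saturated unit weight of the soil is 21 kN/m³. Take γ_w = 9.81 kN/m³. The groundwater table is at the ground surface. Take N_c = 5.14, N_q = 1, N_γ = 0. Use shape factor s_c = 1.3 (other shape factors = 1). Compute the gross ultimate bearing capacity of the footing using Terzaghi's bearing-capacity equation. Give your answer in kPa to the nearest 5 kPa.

q_ult ≈ 410 kPa

γ' = 21 − 9.81 = 11.19 kN/m³ (submerged throughout). q = 11.19 × 1.48 = 16.561 kPa.
c·N_c·s_c = 59 × 5.14 × 1.3 = 394.24 kPa
q·N_q = 16.561 × 1 = 16.561 kPa
q_ult = 394.24 + 16.561 = 410.8 kPa.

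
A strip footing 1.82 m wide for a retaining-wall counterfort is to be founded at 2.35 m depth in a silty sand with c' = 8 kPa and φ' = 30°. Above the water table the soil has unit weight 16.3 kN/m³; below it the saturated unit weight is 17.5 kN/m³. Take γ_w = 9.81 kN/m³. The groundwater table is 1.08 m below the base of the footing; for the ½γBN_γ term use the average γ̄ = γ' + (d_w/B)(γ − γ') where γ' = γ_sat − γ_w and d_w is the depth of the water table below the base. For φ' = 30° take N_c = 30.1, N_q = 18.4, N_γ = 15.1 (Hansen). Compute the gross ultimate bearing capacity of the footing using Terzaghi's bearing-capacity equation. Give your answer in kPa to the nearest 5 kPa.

q_ult ≈ 1120 kPa

Effective surcharge at the founding depth q = γ·D_f = 16.3 × 2.35 = 38.305 kPa.
With d_w = 1.08 m < B, γ̄ = 7.69 + (1.08/1.82) × (16.3 − 7.69) = 12.799 kN/m³.
q_ult = c·N_c + q·N_q + 0.5·γ·B·N_γ
     = 8 × 30.1 + 38.305 × 18.4 + 0.5 × 12.799 × 1.82 × 15.1
     = 240.8 + 704.81 + 175.87 = 1121.5 kPa.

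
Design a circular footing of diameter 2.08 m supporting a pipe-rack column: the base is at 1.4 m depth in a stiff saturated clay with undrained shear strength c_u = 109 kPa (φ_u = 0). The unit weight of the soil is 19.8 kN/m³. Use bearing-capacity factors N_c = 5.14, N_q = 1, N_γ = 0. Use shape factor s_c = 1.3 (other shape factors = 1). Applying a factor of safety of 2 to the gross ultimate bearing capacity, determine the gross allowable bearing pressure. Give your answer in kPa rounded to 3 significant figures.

q_all ≈ 378 kPa

Effective surcharge at the founding depth q = γ·D_f = 19.8 × 1.4 = 27.72 kPa.
q_ult = c·N_c·s_c + q·N_q
     = 109 × 5.14 × 1.3 + 27.72 × 1
     = 728.34 + 27.72 = 756.06 kPa.
q_all = q_ult / FS = 756.06 / 2 = 378.03 kPa.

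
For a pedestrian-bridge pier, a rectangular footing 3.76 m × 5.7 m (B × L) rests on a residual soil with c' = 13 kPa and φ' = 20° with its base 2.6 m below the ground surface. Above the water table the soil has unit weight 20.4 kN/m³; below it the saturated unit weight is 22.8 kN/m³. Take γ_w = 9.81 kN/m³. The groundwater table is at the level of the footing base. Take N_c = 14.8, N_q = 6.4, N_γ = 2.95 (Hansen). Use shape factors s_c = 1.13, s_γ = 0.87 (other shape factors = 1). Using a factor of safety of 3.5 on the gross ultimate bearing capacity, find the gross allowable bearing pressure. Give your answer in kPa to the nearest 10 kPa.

q_all ≈ 180 kPa

q = γ·D_f = 20.4 × 2.6 = 53.04 kPa.
For the ½γBN_γ term take γ' = 22.8 − 9.81 = 12.99 kN/m³ (soil below base is submerged).
c·N_c·s_c = 13 × 14.8 × 1.13 = 217.41 kPa
q·N_q = 53.04 × 6.4 = 339.46 kPa
0.5·γ·B·N_γ·s_γ = 0.5 × 12.99 × 3.76 × 2.95 × 0.87 = 62.677 kPa
q_ult = 217.41 + 339.46 + 62.677 = 619.55 kPa.
q_all = 619.55 / 3.5 = 177.01 kPa.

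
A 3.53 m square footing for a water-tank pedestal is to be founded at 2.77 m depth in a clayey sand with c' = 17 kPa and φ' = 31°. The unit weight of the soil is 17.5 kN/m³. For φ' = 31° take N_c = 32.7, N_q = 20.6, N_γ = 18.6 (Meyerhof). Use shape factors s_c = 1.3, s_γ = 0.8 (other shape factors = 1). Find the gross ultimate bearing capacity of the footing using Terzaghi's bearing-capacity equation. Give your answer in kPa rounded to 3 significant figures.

Effective surcharge at the founding depth q = γ·D_f = 17.5 × 2.77 = 48.475 kPa.
q_ult = c·N_c·s_c + q·N_q + 0.5·γ·B·N_γ·s_γ
     = 17 × 32.7 × 1.3 + 48.475 × 20.6 + 0.5 × 17.5 × 3.53 × 18.6 × 0.8
     = 722.67 + 998.59 + 459.61 = 2180.9 kPa.

q_ult ≈ 2180 kPa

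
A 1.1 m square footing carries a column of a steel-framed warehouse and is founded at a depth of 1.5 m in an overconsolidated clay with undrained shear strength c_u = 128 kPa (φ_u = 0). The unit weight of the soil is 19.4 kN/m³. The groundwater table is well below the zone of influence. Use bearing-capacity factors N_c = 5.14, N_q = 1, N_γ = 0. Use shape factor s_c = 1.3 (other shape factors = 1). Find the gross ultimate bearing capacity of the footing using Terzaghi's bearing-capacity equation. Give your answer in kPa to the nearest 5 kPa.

q_ult ≈ 885 kPa

q = γ·D_f = 19.4 × 1.5 = 29.1 kPa.
c·N_c·s_c = 128 × 5.14 × 1.3 = 855.3 kPa
q·N_q = 29.1 × 1 = 29.1 kPa
q_ult = 855.3 + 29.1 = 884.4 kPa.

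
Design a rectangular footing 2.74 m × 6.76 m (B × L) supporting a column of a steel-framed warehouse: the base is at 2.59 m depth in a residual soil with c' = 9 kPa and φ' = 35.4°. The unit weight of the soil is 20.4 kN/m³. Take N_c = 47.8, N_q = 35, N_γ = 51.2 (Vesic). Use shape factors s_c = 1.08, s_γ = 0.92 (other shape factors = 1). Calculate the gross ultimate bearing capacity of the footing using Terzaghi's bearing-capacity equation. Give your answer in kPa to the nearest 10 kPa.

q_ult ≈ 3630 kPa

Effective surcharge at the founding depth q = γ·D_f = 20.4 × 2.59 = 52.836 kPa.
q_ult = c·N_c·s_c + q·N_q + 0.5·γ·B·N_γ·s_γ
     = 9 × 47.8 × 1.08 + 52.836 × 35 + 0.5 × 20.4 × 2.74 × 51.2 × 0.92
     = 464.62 + 1849.3 + 1316.5 = 3630.3 kPa.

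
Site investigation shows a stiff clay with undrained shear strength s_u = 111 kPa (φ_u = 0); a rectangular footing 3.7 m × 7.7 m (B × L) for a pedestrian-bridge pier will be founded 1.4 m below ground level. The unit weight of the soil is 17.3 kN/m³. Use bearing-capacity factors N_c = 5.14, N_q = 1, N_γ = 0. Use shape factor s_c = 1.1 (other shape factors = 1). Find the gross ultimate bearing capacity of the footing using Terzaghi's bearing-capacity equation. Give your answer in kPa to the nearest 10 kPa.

q_ult ≈ 650 kPa

q = γ·D_f = 17.3 × 1.4 = 24.22 kPa.
c·N_c·s_c = 111 × 5.14 × 1.1 = 627.59 kPa
q·N_q = 24.22 × 1 = 24.22 kPa
q_ult = 627.59 + 24.22 = 651.81 kPa.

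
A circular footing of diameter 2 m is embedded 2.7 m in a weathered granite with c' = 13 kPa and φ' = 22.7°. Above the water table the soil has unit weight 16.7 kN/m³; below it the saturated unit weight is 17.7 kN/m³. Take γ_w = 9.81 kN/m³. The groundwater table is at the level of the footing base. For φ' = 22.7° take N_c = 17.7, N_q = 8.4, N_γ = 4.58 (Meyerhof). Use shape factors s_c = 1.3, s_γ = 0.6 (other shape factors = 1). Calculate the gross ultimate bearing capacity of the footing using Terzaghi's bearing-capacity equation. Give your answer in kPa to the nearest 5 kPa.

q_ult ≈ 700 kPa

Effective surcharge at the founding depth q = γ·D_f = 16.7 × 2.7 = 45.09 kPa.
The water table coincides with the base, so in the self-weight term γ → γ' = 7.89 kN/m³.
q_ult = c·N_c·s_c + q·N_q + 0.5·γ·B·N_γ·s_γ
     = 13 × 17.7 × 1.3 + 45.09 × 8.4 + 0.5 × 7.89 × 2 × 4.58 × 0.6
     = 299.13 + 378.76 + 21.682 = 699.57 kPa.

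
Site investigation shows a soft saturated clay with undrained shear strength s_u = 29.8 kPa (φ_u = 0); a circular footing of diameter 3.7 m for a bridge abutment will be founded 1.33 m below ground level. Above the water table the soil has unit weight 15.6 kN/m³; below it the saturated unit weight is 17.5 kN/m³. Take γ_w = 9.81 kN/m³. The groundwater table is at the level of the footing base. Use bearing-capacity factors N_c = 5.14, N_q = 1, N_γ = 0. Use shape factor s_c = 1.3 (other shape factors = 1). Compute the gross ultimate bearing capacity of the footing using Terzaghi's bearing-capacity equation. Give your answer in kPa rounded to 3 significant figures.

q_ult ≈ 220 kPa

Overburden at base level: q = 15.6 × 1.33 = 20.748 kPa.
Cohesion term c·N_c·s_c = 29.8 × 5.14 × 1.3 = 199.12 kPa; surcharge term q·N_q = 20.748 × 1 = 20.748 kPa.
q_ult = 199.12 + 20.748 = 219.87 kPa.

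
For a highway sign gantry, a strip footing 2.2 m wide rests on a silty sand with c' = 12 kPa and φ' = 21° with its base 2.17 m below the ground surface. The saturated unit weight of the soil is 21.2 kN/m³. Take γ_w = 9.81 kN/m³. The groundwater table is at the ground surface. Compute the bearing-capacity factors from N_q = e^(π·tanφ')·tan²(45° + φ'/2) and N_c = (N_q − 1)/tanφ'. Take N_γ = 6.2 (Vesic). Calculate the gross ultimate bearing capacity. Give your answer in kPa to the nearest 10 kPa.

tan21° = 0.3839, so N_q = e^(π×0.3839)·tan²(55.5°) = 3.34 × 2.117 = 7.07.
N_c = (7.07 − 1)/tan21° = 15.81.
γ' = 21.2 − 9.81 = 11.39 kN/m³ (submerged throughout). q = 11.39 × 2.17 = 24.716 kPa; the same γ' applies in the ½γBN_γ term.
c·N_c = 12 × 15.815 = 189.78 kPa
q·N_q = 24.716 × 7.0708 = 174.76 kPa
0.5·γ·B·N_γ = 0.5 × 11.39 × 2.2 × 6.2 = 77.68 kPa
q_ult = 189.78 + 174.76 + 77.68 = 442.22 kPa.

q_ult ≈ 440 kPa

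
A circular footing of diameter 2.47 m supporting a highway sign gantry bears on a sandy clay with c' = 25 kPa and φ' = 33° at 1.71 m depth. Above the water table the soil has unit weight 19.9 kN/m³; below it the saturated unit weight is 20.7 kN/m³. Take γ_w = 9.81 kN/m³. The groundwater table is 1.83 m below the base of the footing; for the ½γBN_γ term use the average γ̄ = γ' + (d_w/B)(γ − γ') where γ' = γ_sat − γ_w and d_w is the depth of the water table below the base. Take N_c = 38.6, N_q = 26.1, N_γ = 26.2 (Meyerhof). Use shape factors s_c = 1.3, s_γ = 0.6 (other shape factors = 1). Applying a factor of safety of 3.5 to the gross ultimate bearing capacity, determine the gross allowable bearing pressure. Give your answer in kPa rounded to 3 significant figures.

Overburden at base level: q = 19.9 × 1.71 = 34.029 kPa.
The water table is 1.83 m below the base (< B = 2.47 m), so the ½γBN_γ term uses γ̄ = γ' + (d_w/B)(γ − γ') = 10.89 + (1.83/2.47)(19.9 − 10.89) = 17.565 kN/m³.
Cohesion term c·N_c·s_c = 25 × 38.6 × 1.3 = 1254.5 kPa; surcharge term q·N_q = 34.029 × 26.1 = 888.16 kPa; self-weight term 0.5·γ·B·N_γ·s_γ = 0.5 × 17.565 × 2.47 × 26.2 × 0.6 = 341.02 kPa.
q_ult = 1254.5 + 888.16 + 341.02 = 2483.7 kPa.
q_all = q_ult / FS = 2483.7 / 3.5 = 709.62 kPa.

q_all ≈ 710 kPa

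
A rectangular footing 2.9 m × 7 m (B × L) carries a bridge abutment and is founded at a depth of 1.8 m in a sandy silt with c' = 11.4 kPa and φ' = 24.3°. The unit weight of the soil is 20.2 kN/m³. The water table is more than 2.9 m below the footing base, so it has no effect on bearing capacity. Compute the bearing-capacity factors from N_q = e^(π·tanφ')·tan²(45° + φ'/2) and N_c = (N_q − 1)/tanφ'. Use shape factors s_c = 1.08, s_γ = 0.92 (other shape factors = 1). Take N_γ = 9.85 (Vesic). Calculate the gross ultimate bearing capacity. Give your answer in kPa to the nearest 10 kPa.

q_ult ≈ 870 kPa

tan24.3° = 0.4515, so N_q = e^(π×0.4515)·tan²(57.15°) = 4.131 × 2.399 = 9.91.
N_c = (9.91 − 1)/tan24.3° = 19.73.
Overburden at base level: q = 20.2 × 1.8 = 36.36 kPa.
Cohesion term c·N_c·s_c = 11.4 × 19.729 × 1.08 = 242.91 kPa; surcharge term q·N_q = 36.36 × 9.9081 = 360.26 kPa; self-weight term 0.5·γ·B·N_γ·s_γ = 0.5 × 20.2 × 2.9 × 9.85 × 0.92 = 265.43 kPa.
q_ult = 242.91 + 360.26 + 265.43 = 868.59 kPa.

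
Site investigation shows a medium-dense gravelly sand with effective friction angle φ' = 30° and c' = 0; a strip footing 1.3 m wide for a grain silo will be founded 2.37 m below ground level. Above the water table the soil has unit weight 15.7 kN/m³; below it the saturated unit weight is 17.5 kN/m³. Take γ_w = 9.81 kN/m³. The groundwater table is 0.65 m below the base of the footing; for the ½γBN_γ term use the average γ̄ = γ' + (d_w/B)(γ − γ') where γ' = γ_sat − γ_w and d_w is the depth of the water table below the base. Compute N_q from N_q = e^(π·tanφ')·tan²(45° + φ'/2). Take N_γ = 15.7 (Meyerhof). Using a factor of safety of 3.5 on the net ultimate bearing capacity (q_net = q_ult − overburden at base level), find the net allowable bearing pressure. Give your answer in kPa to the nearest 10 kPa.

q_all(net) ≈ 220 kPa

N_q = e^(π·tan30°)·tan²(60°) = 18.4.
q = γ·D_f = 15.7 × 2.37 = 37.209 kPa.
γ' = 7.69 kN/m³; averaging over the depth B below the base, γ̄ = γ' + (d_w/B)(γ − γ') = 11.695 kN/m³.
q·N_q = 37.209 × 18.401 = 684.69 kPa
0.5·γ·B·N_γ = 0.5 × 11.695 × 1.3 × 15.7 = 119.35 kPa
q_ult = 684.69 + 119.35 = 804.03 kPa.
q_net = 804.03 − 37.209 = 766.83 kPa.
q_all(net) = 766.83 / 3.5 = 219.09 kPa.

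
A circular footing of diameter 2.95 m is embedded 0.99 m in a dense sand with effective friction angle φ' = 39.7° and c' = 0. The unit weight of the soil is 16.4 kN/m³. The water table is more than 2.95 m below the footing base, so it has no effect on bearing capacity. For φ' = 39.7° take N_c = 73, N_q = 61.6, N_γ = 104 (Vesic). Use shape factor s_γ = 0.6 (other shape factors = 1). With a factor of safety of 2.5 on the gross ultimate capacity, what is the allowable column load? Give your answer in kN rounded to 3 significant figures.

Effective surcharge at the founding depth q = γ·D_f = 16.4 × 0.99 = 16.236 kPa.
q_ult = q·N_q + 0.5·γ·B·N_γ·s_γ
     = 16.236 × 61.6 + 0.5 × 16.4 × 2.95 × 104 × 0.6
     = 1000.1 + 1509.5 = 2509.6 kPa.
Gross allowable pressure q_all = 2509.6 / 2.5 = 1003.8 kPa.
Footing area = 6.8349 m², so allowable column load = 1003.8 × 6.8349 = 6861.1 kN.

P_all ≈ 6860 kN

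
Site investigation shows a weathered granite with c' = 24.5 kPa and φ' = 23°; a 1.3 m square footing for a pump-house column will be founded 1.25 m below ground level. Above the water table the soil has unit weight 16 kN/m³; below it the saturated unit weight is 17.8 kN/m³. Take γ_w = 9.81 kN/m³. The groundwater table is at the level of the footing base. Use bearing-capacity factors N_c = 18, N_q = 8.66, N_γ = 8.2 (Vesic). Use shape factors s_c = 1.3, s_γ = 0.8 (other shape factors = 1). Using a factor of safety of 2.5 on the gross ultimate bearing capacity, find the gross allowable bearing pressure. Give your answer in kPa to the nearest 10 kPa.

Overburden at base level: q = 16 × 1.25 = 20 kPa.
Below the base the soil is submerged, so the ½γBN_γ term uses γ' = 17.8 − 9.81 = 7.99 kN/m³.
Cohesion term c·N_c·s_c = 24.5 × 18 × 1.3 = 573.3 kPa; surcharge term q·N_q = 20 × 8.66 = 173.2 kPa; self-weight term 0.5·γ·B·N_γ·s_γ = 0.5 × 7.99 × 1.3 × 8.2 × 0.8 = 34.069 kPa.
q_ult = 573.3 + 173.2 + 34.069 = 780.57 kPa.
q_all = 780.57 / 2.5 = 312.23 kPa.

q_all ≈ 310 kPa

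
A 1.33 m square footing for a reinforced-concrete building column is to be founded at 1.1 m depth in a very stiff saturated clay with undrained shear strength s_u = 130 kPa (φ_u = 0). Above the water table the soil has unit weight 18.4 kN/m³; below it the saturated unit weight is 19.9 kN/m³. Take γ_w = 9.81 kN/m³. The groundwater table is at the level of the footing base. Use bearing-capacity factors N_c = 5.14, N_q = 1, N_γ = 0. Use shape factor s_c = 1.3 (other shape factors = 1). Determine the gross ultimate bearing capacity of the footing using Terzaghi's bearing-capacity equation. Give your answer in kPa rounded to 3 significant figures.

Effective surcharge at the founding depth q = γ·D_f = 18.4 × 1.1 = 20.24 kPa.
q_ult = c·N_c·s_c + q·N_q
     = 130 × 5.14 × 1.3 + 20.24 × 1
     = 868.66 + 20.24 = 888.9 kPa.

q_ult ≈ 889 kPa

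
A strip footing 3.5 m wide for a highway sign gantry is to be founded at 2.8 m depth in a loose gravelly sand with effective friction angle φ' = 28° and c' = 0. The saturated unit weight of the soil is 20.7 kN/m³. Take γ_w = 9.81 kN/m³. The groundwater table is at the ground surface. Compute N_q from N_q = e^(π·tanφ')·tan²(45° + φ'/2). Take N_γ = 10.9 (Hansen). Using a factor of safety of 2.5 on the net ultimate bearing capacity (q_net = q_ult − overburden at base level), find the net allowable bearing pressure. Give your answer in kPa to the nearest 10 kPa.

q_all(net) ≈ 250 kPa

N_q = e^(π·tan28°)·tan²(59°) = 14.72.
Water table at ground surface, so effective unit weight γ' = 20.7 − 9.81 = 10.89 kN/m³ is used throughout; overburden q = 10.89 × 2.8 = 30.492 kPa; the same γ' applies in the ½γBN_γ term.
Surcharge term q·N_q = 30.492 × 14.72 = 448.84 kPa; self-weight term 0.5·γ·B·N_γ = 0.5 × 10.89 × 3.5 × 10.9 = 207.73 kPa.
q_ult = 448.84 + 207.73 = 656.57 kPa.
q_net = 656.57 − 30.492 = 626.07 kPa.
q_all(net) = 626.07 / 2.5 = 250.43 kPa.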